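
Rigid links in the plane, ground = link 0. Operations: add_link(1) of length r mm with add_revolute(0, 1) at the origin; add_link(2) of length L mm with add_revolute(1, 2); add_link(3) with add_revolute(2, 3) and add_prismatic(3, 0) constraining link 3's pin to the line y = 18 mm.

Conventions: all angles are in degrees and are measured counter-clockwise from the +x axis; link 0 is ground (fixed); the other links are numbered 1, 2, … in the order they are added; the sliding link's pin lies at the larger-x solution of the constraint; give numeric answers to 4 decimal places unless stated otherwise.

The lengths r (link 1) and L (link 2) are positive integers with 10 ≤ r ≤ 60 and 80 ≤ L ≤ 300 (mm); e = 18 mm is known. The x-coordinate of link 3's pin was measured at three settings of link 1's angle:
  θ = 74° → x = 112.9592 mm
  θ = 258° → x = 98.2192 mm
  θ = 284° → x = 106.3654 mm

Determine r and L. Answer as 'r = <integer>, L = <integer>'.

constraint per measurement: (x − r cos θ)² + (r sin θ − e)² = L²
subtracting the θ₁ and θ₂ equations cancels the r² and L² terms:
r = (x₁² − x₂²) / (2[(x₁cos θ₁ + e sin θ₁) − (x₂cos θ₂ + e sin θ₂)]) = 18.0000 → r = 18
L² = (x₁ − r cos θ₁)² + (r sin θ₁ − e)² = 11663.9954 → L = 108.0000 → L = 108
check at θ₃=284°: x = 106.3654 (printed 106.3654) ✓

r = 18, L = 108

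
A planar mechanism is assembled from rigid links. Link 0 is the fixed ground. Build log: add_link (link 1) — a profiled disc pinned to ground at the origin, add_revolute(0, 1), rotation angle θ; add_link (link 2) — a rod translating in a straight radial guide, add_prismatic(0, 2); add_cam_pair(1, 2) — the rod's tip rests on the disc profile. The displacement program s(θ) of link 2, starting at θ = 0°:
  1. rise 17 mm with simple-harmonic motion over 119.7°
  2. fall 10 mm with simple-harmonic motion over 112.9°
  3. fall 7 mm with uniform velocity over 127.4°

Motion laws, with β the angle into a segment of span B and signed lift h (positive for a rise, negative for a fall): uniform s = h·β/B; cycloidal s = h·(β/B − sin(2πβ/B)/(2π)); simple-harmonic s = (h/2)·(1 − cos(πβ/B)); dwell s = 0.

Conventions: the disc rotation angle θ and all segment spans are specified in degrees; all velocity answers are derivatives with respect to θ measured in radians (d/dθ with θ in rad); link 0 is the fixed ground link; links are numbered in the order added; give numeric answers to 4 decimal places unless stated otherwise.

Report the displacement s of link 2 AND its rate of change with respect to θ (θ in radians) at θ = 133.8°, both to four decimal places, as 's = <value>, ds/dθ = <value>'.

seg 1 [0°–119.7°] simple-harmonic, h=17: full span → s += 17 → s = 17.0000
seg 2 [119.7°–232.6°] simple-harmonic, h=-10: θ=133.8° here. β=14.1, B=112.9. -10/2·(1 − cos(π·0.1249)) = -0.3799 → s = 16.6201
velocity in seg [119.7°–232.6°] (simple-harmonic), θ in radians: β = 14.1° = 0.2461 rad, B = 112.9° = 1.9705 rad; ds/dθ = (πh/(2B)) sin(πβ/B) = (π·(-10)/(2·1.9705)) sin(π·0.1249) = -3.048059 mm/rad

s = 16.6201, ds/dθ = -3.0481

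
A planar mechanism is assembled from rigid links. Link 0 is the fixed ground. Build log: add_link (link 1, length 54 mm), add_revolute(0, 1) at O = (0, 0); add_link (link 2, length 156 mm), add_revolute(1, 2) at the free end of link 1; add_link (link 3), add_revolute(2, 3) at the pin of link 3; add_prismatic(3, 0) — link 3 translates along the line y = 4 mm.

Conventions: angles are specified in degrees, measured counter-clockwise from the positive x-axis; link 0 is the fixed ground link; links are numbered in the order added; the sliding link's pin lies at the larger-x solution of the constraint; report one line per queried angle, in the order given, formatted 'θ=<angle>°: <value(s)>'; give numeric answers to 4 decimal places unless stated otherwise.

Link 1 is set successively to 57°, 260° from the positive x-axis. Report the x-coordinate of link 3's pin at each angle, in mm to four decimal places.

geometry: r = 54 mm, L = 156 mm, e = 4 mm
θ=57°: crank pin P = (r cos θ, r sin θ) = (29.410508, 45.288211)
θ=57°: h = r sin θ − e = 45.288211 − 4 = 41.288211
θ=57°: x = r cos θ + √(L² − h²) = 29.410508 + 150.436976 = 179.847484
θ=260°: crank pin P = (r cos θ, r sin θ) = (-9.377002, -53.179619)
θ=260°: h = r sin θ − e = -53.179619 − 4 = -57.179619
θ=260°: x = r cos θ + √(L² − h²) = -9.377002 + 145.143003 = 135.766001

θ=57°: 179.8475
θ=260°: 135.7660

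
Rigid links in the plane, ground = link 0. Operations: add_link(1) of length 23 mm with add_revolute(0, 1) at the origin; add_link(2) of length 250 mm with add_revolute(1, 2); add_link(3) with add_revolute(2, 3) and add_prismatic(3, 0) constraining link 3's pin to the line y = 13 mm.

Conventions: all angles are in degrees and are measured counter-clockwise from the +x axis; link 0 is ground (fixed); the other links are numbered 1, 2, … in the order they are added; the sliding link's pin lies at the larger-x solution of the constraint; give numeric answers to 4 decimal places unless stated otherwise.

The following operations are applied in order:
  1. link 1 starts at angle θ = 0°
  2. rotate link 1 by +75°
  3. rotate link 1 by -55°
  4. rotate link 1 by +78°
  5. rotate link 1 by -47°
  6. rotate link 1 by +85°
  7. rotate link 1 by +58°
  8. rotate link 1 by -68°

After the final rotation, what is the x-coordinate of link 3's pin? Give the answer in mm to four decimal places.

geometry: r = 23 mm, L = 250 mm, e = 13 mm; θ starts at 0°
rotate link 1 by +75°: θ ← 0° +75° = 75°
rotate link 1 by -55°: θ ← 75° -55° = 20°
rotate link 1 by +78°: θ ← 20° +78° = 98°
rotate link 1 by -47°: θ ← 98° -47° = 51°
rotate link 1 by +85°: θ ← 51° +85° = 136°
rotate link 1 by +58°: θ ← 136° +58° = 194°
rotate link 1 by -68°: θ ← 194° -68° = 126°
crank pin P = (r cos θ, r sin θ) = (-13.519061, 18.607391)
h = r sin θ − e = 18.607391 − 13 = 5.607391
x = r cos θ + √(L² − h²) = -13.519061 + 249.937106 = 236.418046

236.4180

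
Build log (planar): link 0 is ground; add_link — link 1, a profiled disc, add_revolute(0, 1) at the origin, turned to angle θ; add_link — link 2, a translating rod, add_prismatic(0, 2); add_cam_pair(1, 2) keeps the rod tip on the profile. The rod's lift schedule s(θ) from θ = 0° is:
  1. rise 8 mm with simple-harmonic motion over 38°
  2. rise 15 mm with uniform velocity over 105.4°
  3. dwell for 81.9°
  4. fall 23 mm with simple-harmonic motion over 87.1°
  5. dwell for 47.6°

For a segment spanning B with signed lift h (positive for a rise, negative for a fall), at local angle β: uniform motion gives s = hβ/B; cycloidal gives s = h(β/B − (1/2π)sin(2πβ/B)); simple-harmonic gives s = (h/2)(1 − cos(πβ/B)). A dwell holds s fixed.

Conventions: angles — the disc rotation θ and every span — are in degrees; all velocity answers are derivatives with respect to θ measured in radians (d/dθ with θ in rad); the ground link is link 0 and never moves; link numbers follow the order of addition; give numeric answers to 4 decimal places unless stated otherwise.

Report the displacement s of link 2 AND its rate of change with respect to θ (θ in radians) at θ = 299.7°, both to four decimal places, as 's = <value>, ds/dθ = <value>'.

seg 1 [0°–38°] simple-harmonic, h=8: full span → s += 8 → s = 8.0000
seg 2 [38°–143.4°] uniform, h=15: full span → s += 15 → s = 23.0000
seg 3 [143.4°–225.3°] dwell: s stays 23.0000
seg 4 [225.3°–312.4°] simple-harmonic, h=-23: θ=299.7° here. β=74.4, B=87.1. -23/2·(1 − cos(π·0.8542)) = -21.8144 → s = 1.1856
velocity in seg [225.3°–312.4°] (simple-harmonic), θ in radians: β = 74.4° = 1.2985 rad, B = 87.1° = 1.5202 rad; ds/dθ = (πh/(2B)) sin(πβ/B) = (π·(-23)/(2·1.5202)) sin(π·0.8542) = -10.509737 mm/rad

s = 1.1856, ds/dθ = -10.5097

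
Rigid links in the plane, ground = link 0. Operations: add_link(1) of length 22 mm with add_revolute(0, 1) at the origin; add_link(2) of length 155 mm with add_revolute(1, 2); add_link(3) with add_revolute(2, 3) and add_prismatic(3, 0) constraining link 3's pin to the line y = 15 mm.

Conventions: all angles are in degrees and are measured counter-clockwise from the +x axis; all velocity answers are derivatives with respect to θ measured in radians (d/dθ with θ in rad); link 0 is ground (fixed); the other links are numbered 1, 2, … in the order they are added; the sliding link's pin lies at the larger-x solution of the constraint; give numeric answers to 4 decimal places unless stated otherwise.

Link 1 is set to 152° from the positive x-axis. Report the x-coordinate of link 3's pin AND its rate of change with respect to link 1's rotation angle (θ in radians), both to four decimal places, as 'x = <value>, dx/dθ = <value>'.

geometry: r = 22 mm, L = 155 mm, e = 15 mm
crank pin P = (r cos θ, r sin θ) = (-19.424847, 10.328374)
h = r sin θ − e = 10.328374 − 15 = -4.671626
x = r cos θ + √(L² − h²) = -19.424847 + 154.929584 = 135.504737
dx/dθ = −r sin θ − h·r cos θ/√(L² − h²) (θ in radians; h = -4.671626) = -10.914096

x = 135.5047, dx/dθ = -10.9141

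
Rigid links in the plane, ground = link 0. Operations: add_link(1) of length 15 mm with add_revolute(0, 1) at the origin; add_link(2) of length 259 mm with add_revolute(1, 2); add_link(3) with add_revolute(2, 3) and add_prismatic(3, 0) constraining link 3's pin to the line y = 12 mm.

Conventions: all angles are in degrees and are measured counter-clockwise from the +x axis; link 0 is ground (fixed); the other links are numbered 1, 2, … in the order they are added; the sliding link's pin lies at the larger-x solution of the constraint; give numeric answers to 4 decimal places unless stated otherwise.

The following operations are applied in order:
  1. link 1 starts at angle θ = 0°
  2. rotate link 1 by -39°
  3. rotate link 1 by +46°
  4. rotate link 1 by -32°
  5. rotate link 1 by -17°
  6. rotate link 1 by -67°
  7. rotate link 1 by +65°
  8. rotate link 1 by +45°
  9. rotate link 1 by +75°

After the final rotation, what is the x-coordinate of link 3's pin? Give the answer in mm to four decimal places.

geometry: r = 15 mm, L = 259 mm, e = 12 mm; θ starts at 0°
rotate link 1 by -39°: θ ← 0° -39° = -39°
rotate link 1 by +46°: θ ← -39° +46° = 7°
rotate link 1 by -32°: θ ← 7° -32° = -25°
rotate link 1 by -17°: θ ← -25° -17° = -42°
rotate link 1 by -67°: θ ← -42° -67° = -109°
rotate link 1 by +65°: θ ← -109° +65° = -44°
rotate link 1 by +45°: θ ← -44° +45° = 1°
rotate link 1 by +75°: θ ← 1° +75° = 76°
crank pin P = (r cos θ, r sin θ) = (3.628828, 14.554436)
h = r sin θ − e = 14.554436 − 12 = 2.554436
x = r cos θ + √(L² − h²) = 3.628828 + 258.987403 = 262.616231

262.6162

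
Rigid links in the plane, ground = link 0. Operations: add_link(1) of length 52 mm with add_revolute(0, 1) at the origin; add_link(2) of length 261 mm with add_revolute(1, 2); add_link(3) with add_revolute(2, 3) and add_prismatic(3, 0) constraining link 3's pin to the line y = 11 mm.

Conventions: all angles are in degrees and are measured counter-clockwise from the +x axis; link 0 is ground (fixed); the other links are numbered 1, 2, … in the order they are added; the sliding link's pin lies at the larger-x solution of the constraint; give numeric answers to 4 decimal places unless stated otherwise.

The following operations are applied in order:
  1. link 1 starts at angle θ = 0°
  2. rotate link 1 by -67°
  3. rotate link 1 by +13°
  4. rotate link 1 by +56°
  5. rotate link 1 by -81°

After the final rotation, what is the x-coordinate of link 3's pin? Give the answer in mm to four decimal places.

geometry: r = 52 mm, L = 261 mm, e = 11 mm; θ starts at 0°
rotate link 1 by -67°: θ ← 0° -67° = -67°
rotate link 1 by +13°: θ ← -67° +13° = -54°
rotate link 1 by +56°: θ ← -54° +56° = 2°
rotate link 1 by -81°: θ ← 2° -81° = -79°
crank pin P = (r cos θ, r sin θ) = (9.922068, -51.044614)
h = r sin θ − e = -51.044614 − 11 = -62.044614
x = r cos θ + √(L² − h²) = 9.922068 + 253.518177 = 263.440244

263.4402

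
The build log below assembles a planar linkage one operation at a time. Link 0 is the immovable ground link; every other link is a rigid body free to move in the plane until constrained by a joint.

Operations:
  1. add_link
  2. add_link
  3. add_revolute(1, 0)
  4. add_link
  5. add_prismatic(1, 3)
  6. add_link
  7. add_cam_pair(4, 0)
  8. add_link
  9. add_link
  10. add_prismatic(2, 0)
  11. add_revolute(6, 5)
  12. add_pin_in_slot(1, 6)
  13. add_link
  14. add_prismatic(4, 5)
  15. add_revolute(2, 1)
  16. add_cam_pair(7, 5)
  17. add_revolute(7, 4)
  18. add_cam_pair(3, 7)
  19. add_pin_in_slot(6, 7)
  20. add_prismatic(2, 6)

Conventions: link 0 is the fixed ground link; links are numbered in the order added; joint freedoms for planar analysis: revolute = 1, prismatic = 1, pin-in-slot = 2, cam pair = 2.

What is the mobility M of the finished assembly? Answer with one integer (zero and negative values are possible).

link 0 = ground. State L|J1|J2 = 1|0|0
+link1  2|0|0
+link2  3|0|0
R(1,0) f=1→J1  3|1|0
+link3  4|1|0
P(1,3) f=1→J1  4|2|0
+link4  5|2|0
C(4,0) f=2→J2  5|2|1
+link5  6|2|1
+link6  7|2|1
P(2,0) f=1→J1  7|3|1
R(6,5) f=1→J1  7|4|1
PS(1,6) f=2→J2  7|4|2
+link7  8|4|2
P(4,5) f=1→J1  8|5|2
R(2,1) f=1→J1  8|6|2
C(7,5) f=2→J2  8|6|3
R(7,4) f=1→J1  8|7|3
C(3,7) f=2→J2  8|7|4
PS(6,7) f=2→J2  8|7|5
P(2,6) f=1→J1  8|8|5
M = 3(8−1)−2·8−5 = 21−16−5 = 0

M = 0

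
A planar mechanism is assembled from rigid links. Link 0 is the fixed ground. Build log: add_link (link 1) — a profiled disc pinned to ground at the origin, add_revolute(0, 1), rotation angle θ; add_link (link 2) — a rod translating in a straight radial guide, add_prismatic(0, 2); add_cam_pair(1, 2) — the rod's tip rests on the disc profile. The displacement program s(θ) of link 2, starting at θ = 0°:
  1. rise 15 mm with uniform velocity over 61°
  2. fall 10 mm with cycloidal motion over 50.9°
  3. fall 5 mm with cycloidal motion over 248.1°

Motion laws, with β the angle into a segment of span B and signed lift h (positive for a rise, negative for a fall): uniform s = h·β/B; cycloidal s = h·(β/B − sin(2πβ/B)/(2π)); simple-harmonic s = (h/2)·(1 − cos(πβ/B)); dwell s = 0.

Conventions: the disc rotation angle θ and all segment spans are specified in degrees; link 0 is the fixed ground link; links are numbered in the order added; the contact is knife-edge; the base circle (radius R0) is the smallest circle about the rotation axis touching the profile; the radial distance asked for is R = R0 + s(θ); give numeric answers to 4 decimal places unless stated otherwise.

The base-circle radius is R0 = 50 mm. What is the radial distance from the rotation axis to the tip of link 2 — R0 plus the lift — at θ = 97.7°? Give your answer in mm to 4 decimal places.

seg 1 [0°–61°] uniform, h=15: full span → s += 15 → s = 15.0000
seg 2 [61°–111.9°] cycloidal, h=-10: θ=97.7° here. β=36.7, B=50.9. -10·(0.7210 − sin(2π·0.7210)/(2π)) = -8.7755 → s = 6.2245
R = R0 + s = 50 + 6.2245 = 56.2245

56.2245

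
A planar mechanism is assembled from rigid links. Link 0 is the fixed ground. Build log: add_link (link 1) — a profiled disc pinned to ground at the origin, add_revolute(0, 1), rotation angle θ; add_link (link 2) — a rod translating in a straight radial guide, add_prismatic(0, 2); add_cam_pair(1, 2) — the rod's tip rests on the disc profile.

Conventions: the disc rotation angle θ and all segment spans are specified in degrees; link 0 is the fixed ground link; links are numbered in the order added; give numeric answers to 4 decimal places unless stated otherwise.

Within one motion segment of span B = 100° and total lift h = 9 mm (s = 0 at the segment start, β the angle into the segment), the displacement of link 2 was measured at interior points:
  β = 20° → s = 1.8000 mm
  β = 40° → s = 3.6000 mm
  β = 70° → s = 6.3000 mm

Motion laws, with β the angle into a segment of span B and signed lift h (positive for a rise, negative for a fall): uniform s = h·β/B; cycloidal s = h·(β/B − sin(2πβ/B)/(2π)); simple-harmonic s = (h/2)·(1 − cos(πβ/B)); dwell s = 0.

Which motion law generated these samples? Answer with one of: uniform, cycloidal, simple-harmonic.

candidates at β/B = r: uniform s = h·r (linear in β); cycloidal s = h·(r − sin(2πr)/(2π)); simple-harmonic s = (h/2)(1 − cos(πr))
β=20°: printed 1.8000 | uniform 1.8000, cycloidal 0.4377, simple-harmonic 0.8594
β=40°: printed 3.6000 | uniform 3.6000, cycloidal 2.7581, simple-harmonic 3.1094
β=70°: printed 6.3000 | uniform 6.3000, cycloidal 7.6623, simple-harmonic 7.1450
only one law matches every sample → uniform

uniform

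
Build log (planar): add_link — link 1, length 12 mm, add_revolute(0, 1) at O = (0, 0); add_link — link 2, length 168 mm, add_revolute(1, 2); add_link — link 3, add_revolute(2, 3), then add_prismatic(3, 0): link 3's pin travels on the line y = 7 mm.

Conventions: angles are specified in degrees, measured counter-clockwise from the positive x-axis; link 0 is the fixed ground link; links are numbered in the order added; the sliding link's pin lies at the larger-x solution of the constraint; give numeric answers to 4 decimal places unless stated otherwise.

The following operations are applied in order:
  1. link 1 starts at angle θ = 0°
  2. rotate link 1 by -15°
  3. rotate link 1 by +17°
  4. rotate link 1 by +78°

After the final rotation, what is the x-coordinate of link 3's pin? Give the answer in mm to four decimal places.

geometry: r = 12 mm, L = 168 mm, e = 7 mm; θ starts at 0°
rotate link 1 by -15°: θ ← 0° -15° = -15°
rotate link 1 by +17°: θ ← -15° +17° = 2°
rotate link 1 by +78°: θ ← 2° +78° = 80°
crank pin P = (r cos θ, r sin θ) = (2.083778, 11.817693)
h = r sin θ − e = 11.817693 − 7 = 4.817693
x = r cos θ + √(L² − h²) = 2.083778 + 167.930908 = 170.014686

170.0147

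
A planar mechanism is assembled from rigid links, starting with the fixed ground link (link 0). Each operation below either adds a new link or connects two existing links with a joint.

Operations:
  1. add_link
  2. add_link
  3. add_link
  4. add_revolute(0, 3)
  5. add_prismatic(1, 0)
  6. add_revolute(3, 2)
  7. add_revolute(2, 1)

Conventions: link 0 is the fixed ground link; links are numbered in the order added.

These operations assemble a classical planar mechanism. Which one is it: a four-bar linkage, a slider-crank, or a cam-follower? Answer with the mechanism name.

links: 4 (incl. ground); joints: 3 revolute, 1 prismatic, 0 higher (cam) pair, forming one closed loop
4 links, 3 revolutes + 1 prismatic in one loop → slider-crank

slider-crank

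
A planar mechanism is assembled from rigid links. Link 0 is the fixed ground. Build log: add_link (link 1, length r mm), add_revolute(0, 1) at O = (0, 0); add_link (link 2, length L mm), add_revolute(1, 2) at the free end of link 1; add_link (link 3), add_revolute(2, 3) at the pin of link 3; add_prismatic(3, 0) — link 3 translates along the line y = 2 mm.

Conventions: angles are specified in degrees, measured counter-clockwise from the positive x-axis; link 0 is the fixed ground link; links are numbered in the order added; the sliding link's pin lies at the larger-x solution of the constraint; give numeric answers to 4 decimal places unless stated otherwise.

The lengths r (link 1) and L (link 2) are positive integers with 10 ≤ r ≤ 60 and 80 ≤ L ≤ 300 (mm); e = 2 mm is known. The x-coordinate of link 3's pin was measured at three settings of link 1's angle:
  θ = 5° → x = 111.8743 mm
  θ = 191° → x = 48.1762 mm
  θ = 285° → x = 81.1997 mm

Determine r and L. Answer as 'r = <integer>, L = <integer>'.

constraint per measurement: (x − r cos θ)² + (r sin θ − e)² = L²
subtracting the θ₁ and θ₂ equations cancels the r² and L² terms:
r = (x₁² − x₂²) / (2[(x₁cos θ₁ + e sin θ₁) − (x₂cos θ₂ + e sin θ₂)]) = 32.0000 → r = 32
L² = (x₁ − r cos θ₁)² + (r sin θ₁ − e)² = 6399.9937 → L = 80.0000 → L = 80
check at θ₃=285°: x = 81.1997 (printed 81.1997) ✓

r = 32, L = 80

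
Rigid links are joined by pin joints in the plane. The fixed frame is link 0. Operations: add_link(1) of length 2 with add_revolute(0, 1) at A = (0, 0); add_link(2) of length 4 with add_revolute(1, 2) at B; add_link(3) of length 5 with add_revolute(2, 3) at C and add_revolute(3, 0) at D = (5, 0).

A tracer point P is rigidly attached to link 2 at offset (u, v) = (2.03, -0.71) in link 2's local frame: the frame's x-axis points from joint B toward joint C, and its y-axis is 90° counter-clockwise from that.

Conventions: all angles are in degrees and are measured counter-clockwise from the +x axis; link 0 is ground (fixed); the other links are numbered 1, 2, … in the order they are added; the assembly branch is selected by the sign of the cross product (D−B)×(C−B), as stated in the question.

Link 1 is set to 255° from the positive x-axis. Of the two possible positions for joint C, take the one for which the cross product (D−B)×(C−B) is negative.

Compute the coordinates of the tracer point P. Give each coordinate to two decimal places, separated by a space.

A=(0,0), D=(5.00,0)
B = A + 2.00·(cos255°, sin255°) = (-0.5176, -1.9319)
|BD| = 5.8461
circle(B,4.00) ∩ circle(D,5.00): a=2.1533, h=3.3710
  candidates: C₊=(0.4007,1.9613) cross=19.707; C₋=(2.6286,-4.4019) cross=-19.707
  branch - wants cross < 0 → take C=(2.6286,-4.4019) (cross=-19.707)
ex = (C−B)/|BC| = (0.7866,-0.6175); ey = (0.6175,0.7866)
P = B + 2.03·ex + -0.71·ey = (0.6407,-3.7439)

0.64 -3.74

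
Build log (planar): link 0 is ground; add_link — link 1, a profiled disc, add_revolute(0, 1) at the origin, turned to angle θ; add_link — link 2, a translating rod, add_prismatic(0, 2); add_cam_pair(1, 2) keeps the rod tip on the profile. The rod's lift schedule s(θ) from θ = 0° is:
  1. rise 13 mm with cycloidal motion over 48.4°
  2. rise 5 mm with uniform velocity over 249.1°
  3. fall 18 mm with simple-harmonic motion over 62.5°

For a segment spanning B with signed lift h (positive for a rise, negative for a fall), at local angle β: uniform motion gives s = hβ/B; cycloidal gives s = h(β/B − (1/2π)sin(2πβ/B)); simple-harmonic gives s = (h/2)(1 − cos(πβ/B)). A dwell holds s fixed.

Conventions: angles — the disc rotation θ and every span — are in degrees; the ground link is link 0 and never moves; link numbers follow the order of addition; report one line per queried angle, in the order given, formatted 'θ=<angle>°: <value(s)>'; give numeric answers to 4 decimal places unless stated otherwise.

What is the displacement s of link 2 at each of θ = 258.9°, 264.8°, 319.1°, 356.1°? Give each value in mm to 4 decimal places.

seg 1 [0°–48.4°] cycloidal, h=13: full span → s += 13 → s = 13.0000
seg 2 [48.4°–297.5°] uniform, h=5: θ=258.9° here. β=210.5, B=249.1. 5·210.5/249.1 = 4.2252 → s = 17.2252
seg 2 [48.4°–297.5°] uniform, h=5: θ=264.8° here. β=216.4, B=249.1. 5·216.4/249.1 = 4.3436 → s = 17.3436
seg 2 [48.4°–297.5°] uniform, h=5: full span → s += 5 → s = 18.0000
seg 3 [297.5°–360°] simple-harmonic, h=-18: θ=319.1° here. β=21.6, B=62.5. -18/2·(1 − cos(π·0.3456)) = -4.8036 → s = 13.1964
seg 3 [297.5°–360°] simple-harmonic, h=-18: θ=356.1° here. β=58.6, B=62.5. -18/2·(1 − cos(π·0.9376)) = -17.8276 → s = 0.1724

θ=258.9°: 17.2252
θ=264.8°: 17.3436
θ=319.1°: 13.1964
θ=356.1°: 0.1724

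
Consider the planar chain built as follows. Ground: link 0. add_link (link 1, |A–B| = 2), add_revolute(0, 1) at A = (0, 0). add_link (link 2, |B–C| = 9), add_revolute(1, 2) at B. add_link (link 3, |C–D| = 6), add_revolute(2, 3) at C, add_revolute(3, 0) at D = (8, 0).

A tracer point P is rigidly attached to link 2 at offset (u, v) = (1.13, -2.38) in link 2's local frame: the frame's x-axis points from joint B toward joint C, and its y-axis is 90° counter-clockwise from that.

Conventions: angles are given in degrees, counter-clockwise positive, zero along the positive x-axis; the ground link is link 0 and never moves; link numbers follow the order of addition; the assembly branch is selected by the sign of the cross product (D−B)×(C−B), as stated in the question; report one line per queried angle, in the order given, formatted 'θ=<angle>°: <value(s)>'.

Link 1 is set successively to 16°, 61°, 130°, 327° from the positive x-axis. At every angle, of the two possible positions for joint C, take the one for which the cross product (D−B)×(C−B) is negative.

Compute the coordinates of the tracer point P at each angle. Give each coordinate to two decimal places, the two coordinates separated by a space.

A=(0,0), D=(8.00,0)
θ=16°: B = A + 2.00·(cos16°, sin16°) = (1.9225, 0.5513)
θ=16°: |BD| = 6.1024
θ=16°: circle(B,9.00) ∩ circle(D,6.00): a=6.7383, h=5.9662
θ=16°:   candidates: C₊=(9.1722,5.8844) cross=36.408; C₋=(8.0943,-5.9993) cross=-36.408
θ=16°:   branch - wants cross < 0 → take C=(8.0943,-5.9993) (cross=-36.408)
θ=16°: ex = (C−B)/|BC| = (0.6858,-0.7278); ey = (0.7278,0.6858)
θ=16°: P = B + 1.13·ex + -2.38·ey = (0.9652,-1.9033)
θ=61°: B = A + 2.00·(cos61°, sin61°) = (0.9696, 1.7492)
θ=61°: |BD| = 7.2447
θ=61°: circle(B,9.00) ∩ circle(D,6.00): a=6.7281, h=5.9777
θ=61°:   candidates: C₊=(8.9419,5.9256) cross=43.307; C₋=(6.0553,-5.6761) cross=-43.307
θ=61°:   branch - wants cross < 0 → take C=(6.0553,-5.6761) (cross=-43.307)
θ=61°: ex = (C−B)/|BC| = (0.5651,-0.8250); ey = (0.8250,0.5651)
θ=61°: P = B + 1.13·ex + -2.38·ey = (-0.3554,-0.5279)
θ=130°: B = A + 2.00·(cos130°, sin130°) = (-1.2856, 1.5321)
θ=130°: |BD| = 9.4111
θ=130°: circle(B,9.00) ∩ circle(D,6.00): a=7.0963, h=5.5355
θ=130°:   candidates: C₊=(6.6173,5.8385) cross=52.095; C₋=(4.8150,-5.0848) cross=-52.095
θ=130°:   branch - wants cross < 0 → take C=(4.8150,-5.0848) (cross=-52.095)
θ=130°: ex = (C−B)/|BC| = (0.6778,-0.7352); ey = (0.7352,0.6778)
θ=130°: P = B + 1.13·ex + -2.38·ey = (-2.2694,-0.9120)
θ=327°: B = A + 2.00·(cos327°, sin327°) = (1.6773, -1.0893)
θ=327°: |BD| = 6.4158
θ=327°: circle(B,9.00) ∩ circle(D,6.00): a=6.7149, h=5.9925
θ=327°:   candidates: C₊=(7.2773,5.9563) cross=38.447; C₋=(9.3121,-5.8548) cross=-38.447
θ=327°:   branch - wants cross < 0 → take C=(9.3121,-5.8548) (cross=-38.447)
θ=327°: ex = (C−B)/|BC| = (0.8483,-0.5295); ey = (0.5295,0.8483)
θ=327°: P = B + 1.13·ex + -2.38·ey = (1.3757,-3.7066)

θ=16°: 0.97 -1.90
θ=61°: -0.36 -0.53
θ=130°: -2.27 -0.91
θ=327°: 1.38 -3.71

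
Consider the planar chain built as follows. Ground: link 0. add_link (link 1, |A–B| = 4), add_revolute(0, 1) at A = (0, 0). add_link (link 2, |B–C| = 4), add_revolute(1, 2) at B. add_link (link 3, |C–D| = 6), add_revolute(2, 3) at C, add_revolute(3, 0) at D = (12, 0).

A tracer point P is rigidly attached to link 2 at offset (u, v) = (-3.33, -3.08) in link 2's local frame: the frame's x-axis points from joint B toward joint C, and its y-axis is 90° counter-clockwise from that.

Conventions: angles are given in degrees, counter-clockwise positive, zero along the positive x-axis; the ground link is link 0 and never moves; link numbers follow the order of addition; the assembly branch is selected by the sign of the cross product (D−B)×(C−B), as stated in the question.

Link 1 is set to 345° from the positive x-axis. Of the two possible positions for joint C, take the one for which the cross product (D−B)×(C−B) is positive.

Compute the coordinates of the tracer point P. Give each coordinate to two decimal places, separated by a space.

A=(0,0), D=(12.00,0)
B = A + 4.00·(cos345°, sin345°) = (3.8637, -1.0353)
|BD| = 8.2019
circle(B,4.00) ∩ circle(D,6.00): a=2.8817, h=2.7741
  candidates: C₊=(6.3722,2.0804) cross=22.753; C₋=(7.0725,-3.4235) cross=-22.753
  branch + wants cross > 0 → take C=(6.3722,2.0804) (cross=22.753)
ex = (C−B)/|BC| = (0.6271,0.7789); ey = (-0.7789,0.6271)
P = B + -3.33·ex + -3.08·ey = (4.1744,-5.5606)

4.17 -5.56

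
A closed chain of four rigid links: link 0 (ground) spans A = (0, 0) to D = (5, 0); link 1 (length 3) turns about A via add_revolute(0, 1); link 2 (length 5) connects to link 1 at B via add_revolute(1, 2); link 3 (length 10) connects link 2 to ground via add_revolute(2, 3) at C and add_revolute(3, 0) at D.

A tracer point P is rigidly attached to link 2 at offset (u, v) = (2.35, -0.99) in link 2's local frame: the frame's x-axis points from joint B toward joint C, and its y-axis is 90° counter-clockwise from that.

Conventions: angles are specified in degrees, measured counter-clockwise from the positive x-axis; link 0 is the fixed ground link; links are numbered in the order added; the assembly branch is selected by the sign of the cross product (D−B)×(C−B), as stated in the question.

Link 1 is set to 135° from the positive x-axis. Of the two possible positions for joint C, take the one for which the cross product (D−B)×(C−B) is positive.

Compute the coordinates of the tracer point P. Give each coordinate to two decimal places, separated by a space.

A=(0,0), D=(5.00,0)
B = A + 3.00·(cos135°, sin135°) = (-2.1213, 2.1213)
|BD| = 7.4306
circle(B,5.00) ∩ circle(D,10.00): a=-1.3314, h=4.8195
  candidates: C₊=(-2.0215,7.1203) cross=35.811; C₋=(-4.7732,-2.1175) cross=-35.811
  branch + wants cross > 0 → take C=(-2.0215,7.1203) (cross=35.811)
ex = (C−B)/|BC| = (0.0200,0.9998); ey = (-0.9998,0.0200)
P = B + 2.35·ex + -0.99·ey = (-1.0846,4.4511)

-1.08 4.45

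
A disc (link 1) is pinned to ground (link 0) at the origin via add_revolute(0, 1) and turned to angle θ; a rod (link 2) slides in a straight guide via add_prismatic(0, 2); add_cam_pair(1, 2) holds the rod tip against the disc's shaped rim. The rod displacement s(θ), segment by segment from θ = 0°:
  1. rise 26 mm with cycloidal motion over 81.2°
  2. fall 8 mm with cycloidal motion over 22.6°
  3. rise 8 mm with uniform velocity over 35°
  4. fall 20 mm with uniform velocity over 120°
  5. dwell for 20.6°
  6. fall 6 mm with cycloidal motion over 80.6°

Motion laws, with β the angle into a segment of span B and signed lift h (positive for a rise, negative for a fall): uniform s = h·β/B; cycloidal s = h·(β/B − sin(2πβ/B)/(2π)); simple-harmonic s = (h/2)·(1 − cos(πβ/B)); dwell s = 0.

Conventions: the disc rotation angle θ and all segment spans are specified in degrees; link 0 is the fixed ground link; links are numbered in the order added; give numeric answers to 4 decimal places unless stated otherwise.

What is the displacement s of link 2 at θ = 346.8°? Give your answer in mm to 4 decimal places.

segment 1 (0° to 81.2°, cycloidal, h = 26) is passed completely: s = 0.0000 + (26) = 26.0000
segment 2 (81.2° to 103.8°, cycloidal, h = -8) is passed completely: s = 26.0000 + (-8) = 18.0000
segment 3 (103.8° to 138.8°, uniform, h = 8) is passed completely: s = 18.0000 + (8) = 26.0000
segment 4 (138.8° to 258.8°, uniform, h = -20) is passed completely: s = 26.0000 + (-20) = 6.0000
segment 5 (258.8° to 279.4°, dwell): s unchanged at 6.0000
θ = 346.8° falls in segment 6 (279.4° to 360°, cycloidal, h = -6): β = 346.8 − 279.4 = 67.4°, B = 80.6°; Δs = -6·(0.8362 − sin(2π·0.8362)/(2π)) = -5.8355; s = 6.0000 − 5.8355 = 0.1645

0.1645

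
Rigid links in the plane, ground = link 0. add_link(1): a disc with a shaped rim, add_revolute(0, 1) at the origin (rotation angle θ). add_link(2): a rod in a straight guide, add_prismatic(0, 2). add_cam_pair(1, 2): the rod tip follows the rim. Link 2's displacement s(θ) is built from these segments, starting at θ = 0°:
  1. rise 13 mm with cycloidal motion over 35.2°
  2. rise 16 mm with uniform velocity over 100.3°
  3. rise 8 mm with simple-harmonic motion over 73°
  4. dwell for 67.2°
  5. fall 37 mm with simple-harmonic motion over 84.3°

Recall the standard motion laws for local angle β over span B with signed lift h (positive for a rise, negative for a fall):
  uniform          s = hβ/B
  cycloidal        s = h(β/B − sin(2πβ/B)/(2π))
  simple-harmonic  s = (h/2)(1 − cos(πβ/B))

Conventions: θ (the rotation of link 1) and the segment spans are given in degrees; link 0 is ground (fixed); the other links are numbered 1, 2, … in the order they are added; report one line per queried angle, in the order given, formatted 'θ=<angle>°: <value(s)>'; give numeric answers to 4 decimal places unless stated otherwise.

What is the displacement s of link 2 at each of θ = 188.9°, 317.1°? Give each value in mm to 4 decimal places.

segment 1 (0° to 35.2°, cycloidal, h = 13) is passed completely: s = 0.0000 + (13) = 13.0000
segment 2 (35.2° to 135.5°, uniform, h = 16) is passed completely: s = 13.0000 + (16) = 29.0000
θ = 188.9° falls in segment 3 (135.5° to 208.5°, simple-harmonic, h = 8): β = 188.9 − 135.5 = 53.4°, B = 73°; Δs = 8/2·(1 − cos(π·0.7315)) = 6.6594; s = 29.0000 + 6.6594 = 35.6594
segment 3 (135.5° to 208.5°, simple-harmonic, h = 8) is passed completely: s = 29.0000 + (8) = 37.0000
segment 4 (208.5° to 275.7°, dwell): s unchanged at 37.0000
θ = 317.1° falls in segment 5 (275.7° to 360°, simple-harmonic, h = -37): β = 317.1 − 275.7 = 41.4°, B = 84.3°; Δs = -37/2·(1 − cos(π·0.4911)) = -17.9830; s = 37.0000 − 17.9830 = 19.0170

θ=188.9°: 35.6594
θ=317.1°: 19.0170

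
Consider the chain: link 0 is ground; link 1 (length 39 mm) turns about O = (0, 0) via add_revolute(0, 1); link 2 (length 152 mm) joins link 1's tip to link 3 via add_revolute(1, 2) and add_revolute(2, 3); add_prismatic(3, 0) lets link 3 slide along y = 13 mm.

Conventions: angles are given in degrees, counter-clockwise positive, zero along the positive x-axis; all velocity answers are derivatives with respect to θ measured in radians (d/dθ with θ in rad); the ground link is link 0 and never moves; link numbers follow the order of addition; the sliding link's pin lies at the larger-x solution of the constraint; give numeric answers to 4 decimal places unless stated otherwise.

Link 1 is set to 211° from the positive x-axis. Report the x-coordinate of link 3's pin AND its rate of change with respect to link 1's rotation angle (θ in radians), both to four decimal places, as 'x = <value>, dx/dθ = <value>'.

geometry: r = 39 mm, L = 152 mm, e = 13 mm
crank pin P = (r cos θ, r sin θ) = (-33.429525, -20.086485)
h = r sin θ − e = -20.086485 − 13 = -33.086485
x = r cos θ + √(L² − h²) = -33.429525 + 148.355265 = 114.925740
dx/dθ = −r sin θ − h·r cos θ/√(L² − h²) (θ in radians; h = -33.086485) = 12.630966

x = 114.9257, dx/dθ = 12.6310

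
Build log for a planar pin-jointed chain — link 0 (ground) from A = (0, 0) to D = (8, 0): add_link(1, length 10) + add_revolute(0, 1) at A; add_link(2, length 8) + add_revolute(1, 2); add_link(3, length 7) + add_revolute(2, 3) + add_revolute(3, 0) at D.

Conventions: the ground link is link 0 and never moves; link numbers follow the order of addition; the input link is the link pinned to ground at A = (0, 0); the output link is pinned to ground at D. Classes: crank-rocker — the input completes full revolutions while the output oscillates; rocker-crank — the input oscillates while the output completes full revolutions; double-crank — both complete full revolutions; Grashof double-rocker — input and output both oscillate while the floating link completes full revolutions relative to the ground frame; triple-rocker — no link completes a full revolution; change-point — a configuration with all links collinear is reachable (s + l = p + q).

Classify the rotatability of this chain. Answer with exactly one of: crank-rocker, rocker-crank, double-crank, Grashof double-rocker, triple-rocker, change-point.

lengths: ground=8, input=10, coupler=8, output=7
sorted: s=7 (shortest), l=10 (longest), p+q=16
s + l = 17 vs p + q = 16
s + l > p + q → non-Grashof → no link fully rotates → triple-rocker

triple-rocker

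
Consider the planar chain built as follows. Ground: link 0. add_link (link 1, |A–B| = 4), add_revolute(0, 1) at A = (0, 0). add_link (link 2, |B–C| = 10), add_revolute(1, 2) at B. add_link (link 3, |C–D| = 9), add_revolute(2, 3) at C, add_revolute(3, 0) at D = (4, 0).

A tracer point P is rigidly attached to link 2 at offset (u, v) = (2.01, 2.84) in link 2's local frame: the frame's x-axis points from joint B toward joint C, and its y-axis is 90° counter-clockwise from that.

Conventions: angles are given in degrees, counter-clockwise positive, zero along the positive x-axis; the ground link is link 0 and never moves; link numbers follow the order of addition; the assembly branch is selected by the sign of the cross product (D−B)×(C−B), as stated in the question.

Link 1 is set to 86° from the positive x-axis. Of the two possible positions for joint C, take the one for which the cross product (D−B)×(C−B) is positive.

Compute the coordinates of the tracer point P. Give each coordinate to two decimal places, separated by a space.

A=(0,0), D=(4.00,0)
B = A + 4.00·(cos86°, sin86°) = (0.2790, 3.9903)
|BD| = 5.4560
circle(B,10.00) ∩ circle(D,9.00): a=4.4692, h=8.9457
  candidates: C₊=(9.8695,6.8227) cross=48.808; C₋=(-3.2155,-5.3793) cross=-48.808
  branch + wants cross > 0 → take C=(9.8695,6.8227) (cross=48.808)
ex = (C−B)/|BC| = (0.9590,0.2832); ey = (-0.2832,0.9590)
P = B + 2.01·ex + 2.84·ey = (1.4023,7.2833)

1.40 7.28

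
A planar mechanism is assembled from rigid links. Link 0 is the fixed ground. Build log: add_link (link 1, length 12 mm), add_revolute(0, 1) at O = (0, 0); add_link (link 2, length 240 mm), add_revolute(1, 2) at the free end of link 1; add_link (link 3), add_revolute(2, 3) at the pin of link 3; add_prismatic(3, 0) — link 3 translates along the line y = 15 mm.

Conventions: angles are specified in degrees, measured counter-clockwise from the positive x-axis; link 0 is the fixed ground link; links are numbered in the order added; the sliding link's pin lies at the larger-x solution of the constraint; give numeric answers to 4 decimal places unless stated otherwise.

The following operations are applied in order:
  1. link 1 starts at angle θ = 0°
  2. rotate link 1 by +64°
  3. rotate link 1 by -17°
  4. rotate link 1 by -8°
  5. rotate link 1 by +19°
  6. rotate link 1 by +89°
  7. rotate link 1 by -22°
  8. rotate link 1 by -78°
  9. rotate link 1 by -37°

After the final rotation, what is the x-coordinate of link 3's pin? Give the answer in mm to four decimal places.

geometry: r = 12 mm, L = 240 mm, e = 15 mm; θ starts at 0°
rotate link 1 by +64°: θ ← 0° +64° = 64°
rotate link 1 by -17°: θ ← 64° -17° = 47°
rotate link 1 by -8°: θ ← 47° -8° = 39°
rotate link 1 by +19°: θ ← 39° +19° = 58°
rotate link 1 by +89°: θ ← 58° +89° = 147°
rotate link 1 by -22°: θ ← 147° -22° = 125°
rotate link 1 by -78°: θ ← 125° -78° = 47°
rotate link 1 by -37°: θ ← 47° -37° = 10°
crank pin P = (r cos θ, r sin θ) = (11.817693, 2.083778)
h = r sin θ − e = 2.083778 − 15 = -12.916222
x = r cos θ + √(L² − h²) = 11.817693 + 239.652188 = 251.469881

251.4699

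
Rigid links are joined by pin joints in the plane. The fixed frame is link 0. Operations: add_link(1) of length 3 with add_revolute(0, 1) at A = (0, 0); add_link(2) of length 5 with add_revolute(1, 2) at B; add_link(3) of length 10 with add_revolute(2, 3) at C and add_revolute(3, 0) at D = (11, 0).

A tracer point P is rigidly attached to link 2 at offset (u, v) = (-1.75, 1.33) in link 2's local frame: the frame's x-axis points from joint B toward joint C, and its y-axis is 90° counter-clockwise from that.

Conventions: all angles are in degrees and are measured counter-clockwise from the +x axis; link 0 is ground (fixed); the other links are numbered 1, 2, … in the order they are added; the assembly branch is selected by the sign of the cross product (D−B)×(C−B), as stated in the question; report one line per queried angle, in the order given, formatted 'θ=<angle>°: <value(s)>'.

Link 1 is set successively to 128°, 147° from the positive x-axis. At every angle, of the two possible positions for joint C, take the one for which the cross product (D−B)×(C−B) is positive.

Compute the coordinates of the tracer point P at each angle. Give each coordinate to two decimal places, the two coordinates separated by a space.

A=(0,0), D=(11.00,0)
θ=128°: B = A + 3.00·(cos128°, sin128°) = (-1.8470, 2.3640)
θ=128°: |BD| = 13.0627
θ=128°: circle(B,5.00) ∩ circle(D,10.00): a=3.6606, h=3.4059
θ=128°:   candidates: C₊=(2.3695,5.0512) cross=44.490; C₋=(1.1367,-1.6481) cross=-44.490
θ=128°:   branch + wants cross > 0 → take C=(2.3695,5.0512) (cross=44.490)
θ=128°: ex = (C−B)/|BC| = (0.8433,0.5374); ey = (-0.5374,0.8433)
θ=128°: P = B + -1.75·ex + 1.33·ey = (-4.0376,2.5451)
θ=147°: B = A + 3.00·(cos147°, sin147°) = (-2.5160, 1.6339)
θ=147°: |BD| = 13.6144
θ=147°: circle(B,5.00) ∩ circle(D,10.00): a=4.0528, h=2.9283
θ=147°:   candidates: C₊=(1.8589,4.0547) cross=39.867; C₋=(1.1560,-1.7596) cross=-39.867
θ=147°:   branch + wants cross > 0 → take C=(1.8589,4.0547) (cross=39.867)
θ=147°: ex = (C−B)/|BC| = (0.8750,0.4842); ey = (-0.4842,0.8750)
θ=147°: P = B + -1.75·ex + 1.33·ey = (-4.6912,1.9504)

θ=128°: -4.04 2.55
θ=147°: -4.69 1.95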